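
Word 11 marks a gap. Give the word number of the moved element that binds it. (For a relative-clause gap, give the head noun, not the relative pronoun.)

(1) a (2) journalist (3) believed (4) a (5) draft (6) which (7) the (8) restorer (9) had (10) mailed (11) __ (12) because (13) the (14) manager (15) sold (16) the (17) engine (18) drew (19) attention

5

The gap at 11 is the object of "mailed", inside a relative clause.
The relative pronoun is "which" (word 6); it is bound by the head noun immediately before it.
Its filler is the head noun "draft", at word 5.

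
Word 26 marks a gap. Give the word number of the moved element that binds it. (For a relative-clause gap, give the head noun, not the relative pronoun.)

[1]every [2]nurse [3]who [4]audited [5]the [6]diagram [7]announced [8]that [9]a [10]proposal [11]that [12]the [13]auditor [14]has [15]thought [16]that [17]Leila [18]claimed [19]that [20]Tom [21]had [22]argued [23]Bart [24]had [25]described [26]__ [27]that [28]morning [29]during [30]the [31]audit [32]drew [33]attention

10

The gap at 26 is the object of "described", inside a relative clause.
The relative pronoun is "that" (word 11); it is bound by the head noun immediately before it.
Its filler is the head noun "proposal", at word 10.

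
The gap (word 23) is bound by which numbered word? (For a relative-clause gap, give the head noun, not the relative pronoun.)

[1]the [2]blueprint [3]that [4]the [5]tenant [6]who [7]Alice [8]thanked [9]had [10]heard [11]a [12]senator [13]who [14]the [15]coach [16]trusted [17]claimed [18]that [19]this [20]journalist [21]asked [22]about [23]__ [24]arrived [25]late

2

The gap at 23 is the prepositional object of "asked", inside a relative clause.
The relative pronoun is "that" (word 3); it is bound by the head noun immediately before it.
Its filler is the head noun "blueprint", at word 2.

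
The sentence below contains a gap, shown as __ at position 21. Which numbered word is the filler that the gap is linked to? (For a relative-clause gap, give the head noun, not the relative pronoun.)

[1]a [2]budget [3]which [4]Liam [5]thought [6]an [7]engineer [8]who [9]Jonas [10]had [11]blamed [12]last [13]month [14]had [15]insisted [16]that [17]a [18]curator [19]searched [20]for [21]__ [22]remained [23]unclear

The gap at 21 is the prepositional object of "searched", inside a relative clause.
The relative pronoun is "which" (word 3); it is bound by the head noun immediately before it.
Its filler is the head noun "budget", at word 2.

2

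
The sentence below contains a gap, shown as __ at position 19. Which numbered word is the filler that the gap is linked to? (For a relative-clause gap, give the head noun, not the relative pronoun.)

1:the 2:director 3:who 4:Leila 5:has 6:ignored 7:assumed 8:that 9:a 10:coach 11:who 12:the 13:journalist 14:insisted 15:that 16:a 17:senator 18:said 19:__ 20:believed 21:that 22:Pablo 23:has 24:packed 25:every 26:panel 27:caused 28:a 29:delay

10

The gap at 19 is the subject of "believed", inside a relative clause.
The relative pronoun is "who" (word 11); it is bound by the head noun immediately before it.
Its filler is the head noun "coach", at word 10.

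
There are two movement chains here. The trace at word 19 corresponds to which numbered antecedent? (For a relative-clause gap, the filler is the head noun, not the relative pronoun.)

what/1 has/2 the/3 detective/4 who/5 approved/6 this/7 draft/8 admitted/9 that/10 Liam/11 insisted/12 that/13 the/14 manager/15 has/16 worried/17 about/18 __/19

1

The marked gap is the object of the preposition "about" of "worried".
Its filler is the fronted wh-phrase "what", at word 1.
(The other dependency links word 4 to a gap after word 5.)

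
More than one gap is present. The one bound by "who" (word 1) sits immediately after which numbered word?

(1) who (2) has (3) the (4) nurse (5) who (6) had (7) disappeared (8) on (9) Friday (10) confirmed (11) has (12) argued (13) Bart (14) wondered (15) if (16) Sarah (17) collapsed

The displaced element is "who" (word 1).
It is linked across 1 clause boundary (Ø).
It functions as the subject of "argued", so the gap sits immediately after word 10 ("confirmed").
Base order: The nurse who had disappeared on Friday has confirmed who has argued Bart wondered if Sarah collapsed.

10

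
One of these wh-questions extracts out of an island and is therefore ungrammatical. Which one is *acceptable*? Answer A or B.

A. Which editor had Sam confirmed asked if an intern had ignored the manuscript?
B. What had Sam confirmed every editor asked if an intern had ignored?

In B, the wh-phrase is extracted from inside a wh-island (introduced by "if"), which blocks movement.
In A, the extraction path crosses only that-complement boundaries, which are transparent.
So A is grammatical.

A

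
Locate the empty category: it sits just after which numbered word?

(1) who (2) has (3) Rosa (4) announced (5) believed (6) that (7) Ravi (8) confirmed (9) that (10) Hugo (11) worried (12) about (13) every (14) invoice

The displaced element is "who" (word 1).
It is linked across 1 clause boundary (Ø).
It functions as the subject of "believed", so the gap sits immediately after word 4 ("announced").
Base order: Rosa has announced that who believed that Ravi confirmed that Hugo worried about every invoice.

4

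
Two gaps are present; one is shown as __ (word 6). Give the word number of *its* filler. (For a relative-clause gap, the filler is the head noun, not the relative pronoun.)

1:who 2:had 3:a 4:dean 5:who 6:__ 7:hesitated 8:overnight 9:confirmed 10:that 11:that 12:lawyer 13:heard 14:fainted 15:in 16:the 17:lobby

4

The marked gap is inside the relative clause, the subject of "hesitated".
Its filler is the head noun "dean" (via "who"), at word 4.
(The other dependency links word 1 to a gap after word 13.)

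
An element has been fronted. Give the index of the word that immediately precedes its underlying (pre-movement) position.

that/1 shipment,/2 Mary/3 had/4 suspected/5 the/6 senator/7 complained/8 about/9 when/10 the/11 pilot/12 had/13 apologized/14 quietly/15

9

The displaced element is "that shipment" (word 2).
It is linked across 1 clause boundary (Ø).
It functions as the object of the preposition "about" of "complained", so the gap sits immediately after word 9 ("about").
Base order: Mary had suspected the senator complained about that shipment when the pilot had apologized quietly.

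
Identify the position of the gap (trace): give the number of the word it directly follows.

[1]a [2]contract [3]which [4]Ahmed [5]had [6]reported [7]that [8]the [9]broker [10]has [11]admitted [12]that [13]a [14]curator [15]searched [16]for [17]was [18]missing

The displaced element is "a contract" (word 2).
It is linked across 2 clause boundaries (that → that).
It functions as the object of the preposition "for" of "searched", so the gap sits immediately after word 16 ("for").
Base order: Ahmed had reported that the broker has admitted that a curator searched for a contract.

16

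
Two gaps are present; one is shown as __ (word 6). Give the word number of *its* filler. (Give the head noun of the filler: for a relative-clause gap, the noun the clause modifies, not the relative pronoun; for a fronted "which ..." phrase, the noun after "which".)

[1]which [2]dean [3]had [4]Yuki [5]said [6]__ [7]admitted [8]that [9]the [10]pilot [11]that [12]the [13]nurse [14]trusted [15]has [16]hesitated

The marked gap is the subject of "admitted".
Its filler is the fronted wh-phrase "which dean", at word 2.
(The other dependency links word 10 to a gap after word 14.)

2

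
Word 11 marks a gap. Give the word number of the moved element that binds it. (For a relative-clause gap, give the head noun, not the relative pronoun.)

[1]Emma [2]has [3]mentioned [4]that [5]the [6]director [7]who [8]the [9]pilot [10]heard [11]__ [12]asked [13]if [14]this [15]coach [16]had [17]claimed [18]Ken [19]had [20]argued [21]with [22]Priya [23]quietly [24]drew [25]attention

The gap at 11 is the subject of "asked", inside a relative clause.
The relative pronoun is "who" (word 7); it is bound by the head noun immediately before it.
Its filler is the head noun "director", at word 6.

6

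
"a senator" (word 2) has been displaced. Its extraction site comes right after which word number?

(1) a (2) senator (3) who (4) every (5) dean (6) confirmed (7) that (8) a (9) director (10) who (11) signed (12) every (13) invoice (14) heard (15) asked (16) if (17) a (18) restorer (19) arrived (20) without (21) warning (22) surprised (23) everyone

The displaced element is "a senator" (word 2).
It is linked across 2 clause boundaries (that → Ø).
It functions as the subject of "asked", so the gap sits immediately after word 14 ("heard").
Base order: Every dean confirmed that a director who signed every invoice heard that a senator asked if a restorer arrived without warning.

14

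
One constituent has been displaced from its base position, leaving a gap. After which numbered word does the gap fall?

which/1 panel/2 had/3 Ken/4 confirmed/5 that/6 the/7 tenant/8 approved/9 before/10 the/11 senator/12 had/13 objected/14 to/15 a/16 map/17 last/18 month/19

9

The displaced element is "which panel" (word 2).
It is linked across 1 clause boundary (that).
It functions as the direct object of "approved", so the gap sits immediately after word 9 ("approved").
Base order: Ken had confirmed that the tenant approved which panel before the senator had objected to a map last month.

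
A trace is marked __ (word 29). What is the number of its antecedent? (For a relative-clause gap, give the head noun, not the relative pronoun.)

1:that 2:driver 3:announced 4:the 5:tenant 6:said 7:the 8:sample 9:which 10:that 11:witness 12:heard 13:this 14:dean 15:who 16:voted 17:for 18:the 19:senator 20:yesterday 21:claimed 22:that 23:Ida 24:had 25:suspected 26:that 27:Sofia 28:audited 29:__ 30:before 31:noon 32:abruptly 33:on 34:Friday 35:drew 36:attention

8

The gap at 29 is the object of "audited", inside a relative clause.
The relative pronoun is "which" (word 9); it is bound by the head noun immediately before it.
Its filler is the head noun "sample", at word 8.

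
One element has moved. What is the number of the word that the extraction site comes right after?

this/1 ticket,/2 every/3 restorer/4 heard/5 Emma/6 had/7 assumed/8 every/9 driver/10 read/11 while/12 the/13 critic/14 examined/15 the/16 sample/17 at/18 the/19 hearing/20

The displaced element is "this ticket" (word 2).
It is linked across 2 clause boundaries (Ø → Ø).
It functions as the direct object of "read", so the gap sits immediately after word 11 ("read").
Base order: Every restorer heard Emma had assumed every driver read this ticket while the critic examined the sample at the hearing.

11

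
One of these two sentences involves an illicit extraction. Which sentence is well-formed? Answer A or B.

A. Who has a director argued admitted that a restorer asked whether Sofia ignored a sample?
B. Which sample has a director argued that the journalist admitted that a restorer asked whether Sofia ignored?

A

In B, the wh-phrase is extracted from inside a wh-island (introduced by "whether"), which blocks movement.
In A, the extraction path crosses only that-complement boundaries, which are transparent.
So A is grammatical.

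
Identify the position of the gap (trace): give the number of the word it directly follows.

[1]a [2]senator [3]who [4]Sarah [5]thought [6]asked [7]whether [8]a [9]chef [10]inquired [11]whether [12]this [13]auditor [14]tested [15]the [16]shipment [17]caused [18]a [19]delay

5

The displaced element is "a senator" (word 2).
It is linked across 1 clause boundary (Ø).
It functions as the subject of "asked", so the gap sits immediately after word 5 ("thought").
Base order: Sarah thought that a senator asked whether a chef inquired whether this auditor tested the shipment.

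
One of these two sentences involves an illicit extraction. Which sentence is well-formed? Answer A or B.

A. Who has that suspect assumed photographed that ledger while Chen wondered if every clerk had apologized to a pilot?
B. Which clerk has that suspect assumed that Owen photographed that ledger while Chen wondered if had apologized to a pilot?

A

In B, the wh-phrase is extracted from inside an adjunct island (introduced by "while"), which blocks movement.
In A, the extraction path crosses only that-complement boundaries, which are transparent.
So A is grammatical.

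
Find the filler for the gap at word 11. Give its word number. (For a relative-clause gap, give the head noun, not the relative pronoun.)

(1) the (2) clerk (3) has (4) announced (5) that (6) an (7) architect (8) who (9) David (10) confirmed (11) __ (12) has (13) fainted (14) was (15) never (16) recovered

7

The gap at 11 is the subject of "fainted", inside a relative clause.
The relative pronoun is "who" (word 8); it is bound by the head noun immediately before it.
Its filler is the head noun "architect", at word 7.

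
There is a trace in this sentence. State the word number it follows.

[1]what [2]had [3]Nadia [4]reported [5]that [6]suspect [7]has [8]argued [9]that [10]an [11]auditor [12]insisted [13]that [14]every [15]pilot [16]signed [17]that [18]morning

16

The displaced element is "what" (word 1).
It is linked across 3 clause boundaries (Ø → that → that).
It functions as the direct object of "signed", so the gap sits immediately after word 16 ("signed").
Base order: Nadia had reported that suspect has argued that an auditor insisted that every pilot signed what that morning.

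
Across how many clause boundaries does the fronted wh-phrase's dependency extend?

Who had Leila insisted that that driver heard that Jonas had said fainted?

"who" is extracted from the subject of "fainted".
Boundaries crossed, outermost first: [that], [that], [Ø] — 3 in total.

3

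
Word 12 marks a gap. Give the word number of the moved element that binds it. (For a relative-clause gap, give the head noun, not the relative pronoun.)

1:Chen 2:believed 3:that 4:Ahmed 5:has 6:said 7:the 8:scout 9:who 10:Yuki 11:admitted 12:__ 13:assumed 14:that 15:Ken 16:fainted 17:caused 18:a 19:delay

The gap at 12 is the subject of "assumed", inside a relative clause.
The relative pronoun is "who" (word 9); it is bound by the head noun immediately before it.
Its filler is the head noun "scout", at word 8.

8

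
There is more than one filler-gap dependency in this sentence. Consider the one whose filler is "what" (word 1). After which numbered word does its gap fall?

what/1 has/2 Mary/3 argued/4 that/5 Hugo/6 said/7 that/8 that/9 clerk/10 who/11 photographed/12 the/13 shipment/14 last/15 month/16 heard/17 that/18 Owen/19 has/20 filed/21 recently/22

The displaced element is "what" (word 1).
It is linked across 3 clause boundaries (that → that → that).
It functions as the direct object of "filed", so the gap sits immediately after word 21 ("filed").
Base order: Mary has argued that Hugo said that that clerk who photographed the shipment last month heard that Owen has filed what recently.

21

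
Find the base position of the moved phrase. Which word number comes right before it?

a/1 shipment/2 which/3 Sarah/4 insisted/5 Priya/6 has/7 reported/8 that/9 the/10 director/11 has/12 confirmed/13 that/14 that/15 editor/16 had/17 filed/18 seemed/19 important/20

18

The displaced element is "a shipment" (word 2).
It is linked across 3 clause boundaries (Ø → that → that).
It functions as the direct object of "filed", so the gap sits immediately after word 18 ("filed").
Base order: Sarah insisted Priya has reported that the director has confirmed that that editor had filed a shipment.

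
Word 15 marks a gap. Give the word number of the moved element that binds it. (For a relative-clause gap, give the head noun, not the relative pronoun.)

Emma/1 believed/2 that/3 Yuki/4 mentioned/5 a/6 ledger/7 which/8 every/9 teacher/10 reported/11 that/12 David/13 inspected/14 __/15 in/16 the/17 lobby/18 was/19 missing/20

7

The gap at 15 is the object of "inspected", inside a relative clause.
The relative pronoun is "which" (word 8); it is bound by the head noun immediately before it.
Its filler is the head noun "ledger", at word 7.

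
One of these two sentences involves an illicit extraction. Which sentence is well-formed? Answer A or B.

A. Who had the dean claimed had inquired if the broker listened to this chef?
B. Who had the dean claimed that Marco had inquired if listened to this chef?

In B, the wh-phrase is extracted from inside a wh-island (introduced by "if"), which blocks movement.
In A, the extraction path crosses only that-complement boundaries, which are transparent.
So A is grammatical.

A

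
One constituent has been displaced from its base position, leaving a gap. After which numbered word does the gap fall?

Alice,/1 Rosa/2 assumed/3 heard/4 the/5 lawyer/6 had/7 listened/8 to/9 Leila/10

The displaced element is "Alice" (word 1).
It is linked across 1 clause boundary (Ø).
It functions as the subject of "heard", so the gap sits immediately after word 3 ("assumed").
Base order: Rosa assumed that Alice heard the lawyer had listened to Leila.

3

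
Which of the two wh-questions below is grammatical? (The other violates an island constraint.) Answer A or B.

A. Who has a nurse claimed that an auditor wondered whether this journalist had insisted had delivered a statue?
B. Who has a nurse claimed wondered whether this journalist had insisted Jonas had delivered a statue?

B

In A, the wh-phrase is extracted from inside a wh-island (introduced by "whether"), which blocks movement.
In B, the extraction path crosses only that-complement boundaries, which are transparent.
So B is grammatical.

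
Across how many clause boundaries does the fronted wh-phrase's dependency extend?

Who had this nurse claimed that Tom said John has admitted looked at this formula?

3

"who" is extracted from the subject of "looked".
Boundaries crossed, outermost first: [that], [Ø], [Ø] — 3 in total.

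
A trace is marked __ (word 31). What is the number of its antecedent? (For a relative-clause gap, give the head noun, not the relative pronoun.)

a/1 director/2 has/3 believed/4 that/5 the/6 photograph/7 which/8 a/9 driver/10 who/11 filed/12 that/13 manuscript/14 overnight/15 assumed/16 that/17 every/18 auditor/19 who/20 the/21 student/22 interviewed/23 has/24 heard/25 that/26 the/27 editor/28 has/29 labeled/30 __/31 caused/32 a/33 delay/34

The gap at 31 is the object of "labeled", inside a relative clause.
The relative pronoun is "which" (word 8); it is bound by the head noun immediately before it.
Its filler is the head noun "photograph", at word 7.

7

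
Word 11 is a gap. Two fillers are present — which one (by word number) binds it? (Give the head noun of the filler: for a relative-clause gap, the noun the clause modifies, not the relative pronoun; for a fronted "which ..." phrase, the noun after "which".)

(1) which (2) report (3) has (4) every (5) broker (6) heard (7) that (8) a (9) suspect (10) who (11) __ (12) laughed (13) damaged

The marked gap is inside the relative clause, the subject of "laughed".
Its filler is the head noun "suspect" (via "who"), at word 9.
(The other dependency links word 2 to a gap after word 13.)

9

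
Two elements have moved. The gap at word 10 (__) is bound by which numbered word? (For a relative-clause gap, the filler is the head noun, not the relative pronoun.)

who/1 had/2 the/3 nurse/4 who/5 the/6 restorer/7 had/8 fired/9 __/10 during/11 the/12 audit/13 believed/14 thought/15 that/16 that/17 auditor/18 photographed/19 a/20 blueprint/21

4

The marked gap is inside the relative clause, the direct object of "fired".
Its filler is the head noun "nurse" (via "who"), at word 4.
(The other dependency links word 1 to a gap after word 14.)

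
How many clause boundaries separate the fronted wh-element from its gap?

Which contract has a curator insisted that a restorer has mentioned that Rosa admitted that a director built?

"which contract" is extracted from the object of "built".
Boundaries crossed, outermost first: [that], [that], [that] — 3 in total.

3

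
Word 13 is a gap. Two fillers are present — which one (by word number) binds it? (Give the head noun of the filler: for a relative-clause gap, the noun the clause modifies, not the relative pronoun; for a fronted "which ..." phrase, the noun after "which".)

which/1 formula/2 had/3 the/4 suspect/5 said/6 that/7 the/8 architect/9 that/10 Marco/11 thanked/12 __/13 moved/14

9

The marked gap is inside the relative clause, the direct object of "thanked".
Its filler is the head noun "architect" (via "that"), at word 9.
(The other dependency links word 2 to a gap after word 14.)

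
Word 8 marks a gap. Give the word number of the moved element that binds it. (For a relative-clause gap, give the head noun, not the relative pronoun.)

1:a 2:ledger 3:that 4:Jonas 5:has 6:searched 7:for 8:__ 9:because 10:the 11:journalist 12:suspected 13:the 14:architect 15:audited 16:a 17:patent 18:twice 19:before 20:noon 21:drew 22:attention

2

The gap at 8 is the prepositional object of "searched", inside a relative clause.
The relative pronoun is "that" (word 3); it is bound by the head noun immediately before it.
Its filler is the head noun "ledger", at word 2.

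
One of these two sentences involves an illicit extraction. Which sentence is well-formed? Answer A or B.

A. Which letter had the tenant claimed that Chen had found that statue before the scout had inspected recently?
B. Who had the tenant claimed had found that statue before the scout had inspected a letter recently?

In A, the wh-phrase is extracted from inside an adjunct island (introduced by "before"), which blocks movement.
In B, the extraction path crosses only that-complement boundaries, which are transparent.
So B is grammatical.

B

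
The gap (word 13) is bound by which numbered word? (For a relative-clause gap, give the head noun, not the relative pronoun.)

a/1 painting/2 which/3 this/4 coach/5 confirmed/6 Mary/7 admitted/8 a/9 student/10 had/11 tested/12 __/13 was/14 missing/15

The gap at 13 is the object of "tested", inside a relative clause.
The relative pronoun is "which" (word 3); it is bound by the head noun immediately before it.
Its filler is the head noun "painting", at word 2.

2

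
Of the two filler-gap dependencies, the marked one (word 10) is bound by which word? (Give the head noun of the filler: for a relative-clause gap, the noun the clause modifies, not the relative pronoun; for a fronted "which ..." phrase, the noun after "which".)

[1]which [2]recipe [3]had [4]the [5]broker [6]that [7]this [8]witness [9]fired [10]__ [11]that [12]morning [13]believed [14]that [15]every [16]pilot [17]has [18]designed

5

The marked gap is inside the relative clause, the direct object of "fired".
Its filler is the head noun "broker" (via "that"), at word 5.
(The other dependency links word 2 to a gap after word 18.)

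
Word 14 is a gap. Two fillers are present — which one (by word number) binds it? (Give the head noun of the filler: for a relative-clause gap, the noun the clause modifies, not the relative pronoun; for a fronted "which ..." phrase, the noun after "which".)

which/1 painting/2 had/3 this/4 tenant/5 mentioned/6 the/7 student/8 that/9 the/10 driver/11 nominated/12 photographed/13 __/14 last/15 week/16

The marked gap is the direct object of "photographed".
Its filler is the fronted wh-phrase "which painting", at word 2.
(The other dependency links word 8 to a gap after word 12.)

2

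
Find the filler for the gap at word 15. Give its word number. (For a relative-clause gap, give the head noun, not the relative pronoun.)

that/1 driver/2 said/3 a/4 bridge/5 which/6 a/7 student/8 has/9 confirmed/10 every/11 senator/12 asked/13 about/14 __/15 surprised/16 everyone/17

5

The gap at 15 is the prepositional object of "asked", inside a relative clause.
The relative pronoun is "which" (word 6); it is bound by the head noun immediately before it.
Its filler is the head noun "bridge", at word 5.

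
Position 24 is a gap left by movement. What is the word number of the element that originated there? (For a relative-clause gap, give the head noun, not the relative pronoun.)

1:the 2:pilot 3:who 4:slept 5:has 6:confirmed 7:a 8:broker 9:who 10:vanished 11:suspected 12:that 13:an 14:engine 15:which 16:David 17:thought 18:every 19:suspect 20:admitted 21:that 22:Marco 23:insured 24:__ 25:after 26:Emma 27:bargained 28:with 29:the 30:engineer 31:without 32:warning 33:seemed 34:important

The gap at 24 is the object of "insured", inside a relative clause.
The relative pronoun is "which" (word 15); it is bound by the head noun immediately before it.
Its filler is the head noun "engine", at word 14.

14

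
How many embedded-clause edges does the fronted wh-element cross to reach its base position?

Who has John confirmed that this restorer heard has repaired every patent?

"who" is extracted from the subject of "repaired".
Boundaries crossed, outermost first: [that], [Ø] — 2 in total.

2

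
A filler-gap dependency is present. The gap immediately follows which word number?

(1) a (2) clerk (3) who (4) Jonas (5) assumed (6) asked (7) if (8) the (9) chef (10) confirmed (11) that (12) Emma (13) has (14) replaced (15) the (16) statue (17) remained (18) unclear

The displaced element is "a clerk" (word 2).
It is linked across 1 clause boundary (Ø).
It functions as the subject of "asked", so the gap sits immediately after word 5 ("assumed").
Base order: Jonas assumed a clerk asked if the chef confirmed that Emma has replaced the statue.

5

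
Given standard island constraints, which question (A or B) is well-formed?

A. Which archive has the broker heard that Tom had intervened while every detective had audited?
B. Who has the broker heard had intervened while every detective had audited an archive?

In A, the wh-phrase is extracted from inside an adjunct island (introduced by "while"), which blocks movement.
In B, the extraction path crosses only that-complement boundaries, which are transparent.
So B is grammatical.

B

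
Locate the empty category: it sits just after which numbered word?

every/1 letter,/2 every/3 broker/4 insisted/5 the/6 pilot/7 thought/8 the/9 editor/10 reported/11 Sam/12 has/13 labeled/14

The displaced element is "every letter" (word 2).
It is linked across 3 clause boundaries (Ø → Ø → Ø).
It functions as the direct object of "labeled", so the gap sits immediately after word 14 ("labeled").
Base order: Every broker insisted the pilot thought the editor reported Sam has labeled every letter.

14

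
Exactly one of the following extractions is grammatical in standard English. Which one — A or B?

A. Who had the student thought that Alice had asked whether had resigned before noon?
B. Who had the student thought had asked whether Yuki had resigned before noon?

B

In A, the wh-phrase is extracted from inside a wh-island (introduced by "whether"), which blocks movement.
In B, the extraction path crosses only that-complement boundaries, which are transparent.
So B is grammatical.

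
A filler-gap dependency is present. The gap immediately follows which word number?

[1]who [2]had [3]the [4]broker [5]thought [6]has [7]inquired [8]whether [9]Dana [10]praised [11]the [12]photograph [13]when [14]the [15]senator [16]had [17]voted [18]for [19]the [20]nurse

5

The displaced element is "who" (word 1).
It is linked across 1 clause boundary (Ø).
It functions as the subject of "inquired", so the gap sits immediately after word 5 ("thought").
Base order: The broker had thought that who has inquired whether Dana praised the photograph when the senator had voted for the nurse.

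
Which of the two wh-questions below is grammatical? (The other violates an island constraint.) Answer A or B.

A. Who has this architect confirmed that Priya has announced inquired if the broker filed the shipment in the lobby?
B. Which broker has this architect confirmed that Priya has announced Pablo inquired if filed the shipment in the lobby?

In B, the wh-phrase is extracted from inside a wh-island (introduced by "if"), which blocks movement.
In A, the extraction path crosses only that-complement boundaries, which are transparent.
So A is grammatical.

A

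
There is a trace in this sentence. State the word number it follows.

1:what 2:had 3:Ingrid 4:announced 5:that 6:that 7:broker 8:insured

8

The displaced element is "what" (word 1).
It is linked across 1 clause boundary (that).
It functions as the direct object of "insured", so the gap sits immediately after word 8 ("insured").
Base order: Ingrid had announced that that broker insured what.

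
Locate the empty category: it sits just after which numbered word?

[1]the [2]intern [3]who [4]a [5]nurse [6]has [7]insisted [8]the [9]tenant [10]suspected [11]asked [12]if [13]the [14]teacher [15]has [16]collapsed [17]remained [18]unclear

The displaced element is "the intern" (word 2).
It is linked across 2 clause boundaries (Ø → Ø).
It functions as the subject of "asked", so the gap sits immediately after word 10 ("suspected").
Base order: A nurse has insisted the tenant suspected that the intern asked if the teacher has collapsed.

10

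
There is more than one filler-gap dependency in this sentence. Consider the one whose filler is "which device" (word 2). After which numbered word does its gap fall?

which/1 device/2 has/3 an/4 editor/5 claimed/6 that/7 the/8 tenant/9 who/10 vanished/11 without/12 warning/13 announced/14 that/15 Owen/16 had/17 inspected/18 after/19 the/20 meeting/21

The displaced element is "which device" (word 2).
It is linked across 2 clause boundaries (that → that).
It functions as the direct object of "inspected", so the gap sits immediately after word 18 ("inspected").
Base order: An editor has claimed that the tenant who vanished without warning announced that Owen had inspected which device after the meeting.

18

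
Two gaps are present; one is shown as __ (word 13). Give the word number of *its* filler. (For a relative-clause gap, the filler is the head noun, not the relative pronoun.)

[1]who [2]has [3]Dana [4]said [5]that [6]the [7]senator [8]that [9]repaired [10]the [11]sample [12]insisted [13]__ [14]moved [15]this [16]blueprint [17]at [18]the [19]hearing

1

The marked gap is the subject of "moved".
Its filler is the fronted wh-phrase "who", at word 1.
(The other dependency links word 7 to a gap after word 8.)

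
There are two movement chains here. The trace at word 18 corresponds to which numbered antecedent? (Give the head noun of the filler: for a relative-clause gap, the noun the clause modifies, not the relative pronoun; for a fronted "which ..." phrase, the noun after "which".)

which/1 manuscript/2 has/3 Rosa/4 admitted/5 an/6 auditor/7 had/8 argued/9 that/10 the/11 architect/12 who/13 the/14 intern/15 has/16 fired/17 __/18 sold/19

The marked gap is inside the relative clause, the direct object of "fired".
Its filler is the head noun "architect" (via "who"), at word 12.
(The other dependency links word 2 to a gap after word 19.)

12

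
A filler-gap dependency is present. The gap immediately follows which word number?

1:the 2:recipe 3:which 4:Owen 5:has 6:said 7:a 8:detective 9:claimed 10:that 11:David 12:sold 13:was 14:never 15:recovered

The displaced element is "the recipe" (word 2).
It is linked across 2 clause boundaries (Ø → that).
It functions as the direct object of "sold", so the gap sits immediately after word 12 ("sold").
Base order: Owen has said a detective claimed that David sold the recipe.

12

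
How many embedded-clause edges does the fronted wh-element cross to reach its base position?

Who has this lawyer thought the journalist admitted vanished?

"who" is extracted from the subject of "vanished".
Boundaries crossed, outermost first: [Ø], [Ø] — 2 in total.

2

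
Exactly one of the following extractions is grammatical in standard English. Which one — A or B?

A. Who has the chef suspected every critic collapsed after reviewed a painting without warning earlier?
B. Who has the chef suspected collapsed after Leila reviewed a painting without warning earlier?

In A, the wh-phrase is extracted from inside an adjunct island (introduced by "after"), which blocks movement.
In B, the extraction path crosses only that-complement boundaries, which are transparent.
So B is grammatical.

B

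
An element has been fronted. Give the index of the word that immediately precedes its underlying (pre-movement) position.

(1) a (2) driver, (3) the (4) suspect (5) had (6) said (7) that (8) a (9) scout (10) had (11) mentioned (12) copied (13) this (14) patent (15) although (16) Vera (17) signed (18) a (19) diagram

The displaced element is "a driver" (word 2).
It is linked across 2 clause boundaries (that → Ø).
It functions as the subject of "copied", so the gap sits immediately after word 11 ("mentioned").
Base order: The suspect had said that a scout had mentioned that a driver copied this patent although Vera signed a diagram.

11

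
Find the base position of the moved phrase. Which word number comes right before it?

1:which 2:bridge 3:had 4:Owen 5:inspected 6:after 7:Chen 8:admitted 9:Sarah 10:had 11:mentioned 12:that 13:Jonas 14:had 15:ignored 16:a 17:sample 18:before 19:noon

The displaced element is "which bridge" (word 2).
It functions as the direct object of "inspected", so the gap sits immediately after word 5 ("inspected").
Base order: Owen had inspected which bridge after Chen admitted Sarah had mentioned that Jonas had ignored a sample before noon.

5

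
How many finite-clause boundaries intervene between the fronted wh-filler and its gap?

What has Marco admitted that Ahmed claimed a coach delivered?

2

"what" is extracted from the object of "delivered".
Boundaries crossed, outermost first: [that], [Ø] — 2 in total.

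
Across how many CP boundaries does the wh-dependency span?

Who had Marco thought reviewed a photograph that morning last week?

1

"who" is extracted from the subject of "reviewed".
Boundaries crossed, outermost first: [Ø] — 1 in total.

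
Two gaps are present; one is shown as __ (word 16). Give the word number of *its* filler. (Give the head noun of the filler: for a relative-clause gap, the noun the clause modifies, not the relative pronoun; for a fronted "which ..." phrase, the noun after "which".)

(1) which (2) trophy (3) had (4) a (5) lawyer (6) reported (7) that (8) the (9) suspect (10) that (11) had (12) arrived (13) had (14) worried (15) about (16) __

The marked gap is the object of the preposition "about" of "worried".
Its filler is the fronted wh-phrase "which trophy", at word 2.
(The other dependency links word 9 to a gap after word 10.)

2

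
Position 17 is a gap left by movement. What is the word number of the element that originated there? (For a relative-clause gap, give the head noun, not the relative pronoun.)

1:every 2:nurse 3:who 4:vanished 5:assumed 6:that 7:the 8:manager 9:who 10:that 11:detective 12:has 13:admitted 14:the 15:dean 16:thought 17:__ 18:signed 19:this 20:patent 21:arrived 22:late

8

The gap at 17 is the subject of "signed", inside a relative clause.
The relative pronoun is "who" (word 9); it is bound by the head noun immediately before it.
Its filler is the head noun "manager", at word 8.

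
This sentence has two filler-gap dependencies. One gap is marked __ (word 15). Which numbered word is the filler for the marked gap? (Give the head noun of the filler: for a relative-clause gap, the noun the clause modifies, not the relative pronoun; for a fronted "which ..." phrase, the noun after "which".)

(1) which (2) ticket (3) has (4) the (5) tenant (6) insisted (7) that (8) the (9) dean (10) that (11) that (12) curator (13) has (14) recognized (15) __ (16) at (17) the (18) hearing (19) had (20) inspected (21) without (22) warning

9

The marked gap is inside the relative clause, the direct object of "recognized".
Its filler is the head noun "dean" (via "that"), at word 9.
(The other dependency links word 2 to a gap after word 20.)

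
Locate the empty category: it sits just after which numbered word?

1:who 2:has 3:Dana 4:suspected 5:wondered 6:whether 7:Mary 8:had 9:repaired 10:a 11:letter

4

The displaced element is "who" (word 1).
It is linked across 1 clause boundary (Ø).
It functions as the subject of "wondered", so the gap sits immediately after word 4 ("suspected").
Base order: Dana has suspected that who wondered whether Mary had repaired a letter.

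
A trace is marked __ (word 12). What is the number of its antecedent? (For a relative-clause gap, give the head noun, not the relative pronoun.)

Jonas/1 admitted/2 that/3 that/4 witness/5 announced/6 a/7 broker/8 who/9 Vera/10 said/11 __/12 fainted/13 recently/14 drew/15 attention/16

The gap at 12 is the subject of "fainted", inside a relative clause.
The relative pronoun is "who" (word 9); it is bound by the head noun immediately before it.
Its filler is the head noun "broker", at word 8.

8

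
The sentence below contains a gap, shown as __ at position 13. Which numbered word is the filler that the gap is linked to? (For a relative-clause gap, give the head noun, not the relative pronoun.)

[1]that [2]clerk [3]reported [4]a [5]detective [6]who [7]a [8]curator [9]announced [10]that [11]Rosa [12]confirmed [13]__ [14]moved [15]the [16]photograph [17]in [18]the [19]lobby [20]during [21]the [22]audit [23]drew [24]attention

5

The gap at 13 is the subject of "moved", inside a relative clause.
The relative pronoun is "who" (word 6); it is bound by the head noun immediately before it.
Its filler is the head noun "detective", at word 5.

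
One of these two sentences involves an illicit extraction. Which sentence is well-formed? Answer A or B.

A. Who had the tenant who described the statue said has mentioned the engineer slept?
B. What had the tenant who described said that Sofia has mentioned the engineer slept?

In B, the wh-phrase is extracted from inside a complex-NP island (relative clause) (introduced by "who"), which blocks movement.
In A, the extraction path crosses only that-complement boundaries, which are transparent.
So A is grammatical.

A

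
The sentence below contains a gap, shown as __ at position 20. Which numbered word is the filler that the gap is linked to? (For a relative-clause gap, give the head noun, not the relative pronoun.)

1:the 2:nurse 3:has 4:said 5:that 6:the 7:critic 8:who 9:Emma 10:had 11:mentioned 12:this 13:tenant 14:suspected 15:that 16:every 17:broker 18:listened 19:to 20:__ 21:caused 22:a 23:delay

7

The gap at 20 is the prepositional object of "listened", inside a relative clause.
The relative pronoun is "who" (word 8); it is bound by the head noun immediately before it.
Its filler is the head noun "critic", at word 7.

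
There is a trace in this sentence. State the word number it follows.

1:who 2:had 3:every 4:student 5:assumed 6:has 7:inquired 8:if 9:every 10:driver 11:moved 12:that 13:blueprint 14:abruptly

The displaced element is "who" (word 1).
It is linked across 1 clause boundary (Ø).
It functions as the subject of "inquired", so the gap sits immediately after word 5 ("assumed").
Base order: Every student had assumed that who has inquired if every driver moved that blueprint abruptly.

5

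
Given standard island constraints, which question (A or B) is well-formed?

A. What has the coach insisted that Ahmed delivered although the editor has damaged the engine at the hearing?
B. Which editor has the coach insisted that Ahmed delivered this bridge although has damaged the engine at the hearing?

In B, the wh-phrase is extracted from inside an adjunct island (introduced by "although"), which blocks movement.
In A, the extraction path crosses only that-complement boundaries, which are transparent.
So A is grammatical.

A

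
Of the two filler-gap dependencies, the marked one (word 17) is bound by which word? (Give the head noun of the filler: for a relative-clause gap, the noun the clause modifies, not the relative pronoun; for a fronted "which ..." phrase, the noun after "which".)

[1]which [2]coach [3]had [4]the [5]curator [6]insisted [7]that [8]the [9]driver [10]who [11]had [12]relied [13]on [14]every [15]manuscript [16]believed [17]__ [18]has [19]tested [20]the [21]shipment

The marked gap is the subject of "tested".
Its filler is the fronted wh-phrase "which coach", at word 2.
(The other dependency links word 9 to a gap after word 10.)

2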